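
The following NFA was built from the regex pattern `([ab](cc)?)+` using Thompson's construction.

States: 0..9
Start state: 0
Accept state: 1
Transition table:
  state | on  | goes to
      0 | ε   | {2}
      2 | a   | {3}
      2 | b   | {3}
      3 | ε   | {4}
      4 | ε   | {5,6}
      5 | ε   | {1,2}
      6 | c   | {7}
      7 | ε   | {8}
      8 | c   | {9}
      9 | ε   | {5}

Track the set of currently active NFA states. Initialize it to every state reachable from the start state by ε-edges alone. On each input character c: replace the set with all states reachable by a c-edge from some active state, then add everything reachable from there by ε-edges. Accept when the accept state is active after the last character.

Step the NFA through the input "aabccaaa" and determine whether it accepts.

initial (ε-close {0}): {0,2}
'a' @ 1: {1,2,3,4,5,6}  [accepting]
'a' @ 2: {1,2,3,4,5,6}  [accepting]
'b' @ 3: {1,2,3,4,5,6}  [accepting]
'c' @ 4: {7,8}
'c' @ 5: {1,2,5,9}  [accepting]
'a' @ 6: {1,2,3,4,5,6}  [accepting]
'a' @ 7: {1,2,3,4,5,6}  [accepting]
'a' @ 8: {1,2,3,4,5,6}  [accepting]
final: {1,2,3,4,5,6}; accept 1 in set

Answer: ACCEPT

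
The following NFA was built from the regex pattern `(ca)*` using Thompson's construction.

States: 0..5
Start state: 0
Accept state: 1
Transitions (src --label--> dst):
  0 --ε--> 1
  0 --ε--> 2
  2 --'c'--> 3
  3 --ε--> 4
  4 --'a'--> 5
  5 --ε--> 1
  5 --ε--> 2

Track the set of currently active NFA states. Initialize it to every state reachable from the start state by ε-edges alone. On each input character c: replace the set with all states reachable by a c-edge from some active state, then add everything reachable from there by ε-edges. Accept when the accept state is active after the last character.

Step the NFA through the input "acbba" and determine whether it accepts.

S₀ = ε-closure({0}) = {0,1,2}
'a' @ 1: {}  — no active states
rest 'cbba' ignored (set empty)
end set {} — state 1 not in

Answer: REJECT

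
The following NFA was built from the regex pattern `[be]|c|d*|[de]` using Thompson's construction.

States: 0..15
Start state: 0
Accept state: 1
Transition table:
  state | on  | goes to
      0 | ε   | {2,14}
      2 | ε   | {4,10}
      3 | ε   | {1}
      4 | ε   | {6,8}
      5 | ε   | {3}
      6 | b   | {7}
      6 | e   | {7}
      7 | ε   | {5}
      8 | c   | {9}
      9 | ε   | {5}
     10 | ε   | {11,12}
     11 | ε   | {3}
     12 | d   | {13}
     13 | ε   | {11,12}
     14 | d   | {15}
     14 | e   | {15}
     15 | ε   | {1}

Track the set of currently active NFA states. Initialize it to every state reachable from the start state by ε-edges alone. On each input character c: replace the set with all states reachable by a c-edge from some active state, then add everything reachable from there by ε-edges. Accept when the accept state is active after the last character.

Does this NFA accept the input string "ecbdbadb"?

Answer: REJECT

Trace:
initial (ε-close {0}): {0,1,2,3,4,6,8,10,11,12,14}
'e' @ 1: {1,3,5,7,15}  ✓accept
'c' @ 2: {}  — dead — no transitions
rest 'bdbadb' ignored (set empty)
final: {}; accept 1 not in set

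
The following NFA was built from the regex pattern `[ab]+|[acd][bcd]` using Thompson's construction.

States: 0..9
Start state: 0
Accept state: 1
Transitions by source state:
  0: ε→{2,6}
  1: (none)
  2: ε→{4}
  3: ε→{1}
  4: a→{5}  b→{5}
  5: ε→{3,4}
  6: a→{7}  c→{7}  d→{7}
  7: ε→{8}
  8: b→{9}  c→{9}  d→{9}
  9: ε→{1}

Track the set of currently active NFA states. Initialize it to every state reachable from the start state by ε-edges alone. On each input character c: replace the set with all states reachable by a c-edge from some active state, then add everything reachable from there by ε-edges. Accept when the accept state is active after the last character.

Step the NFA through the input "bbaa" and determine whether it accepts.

start: ε-closure({0}) = {0,2,4,6}
'b' @ 1: {1,3,4,5}  ✓accept
'b' @ 2: {1,3,4,5}  ✓accept
'a' @ 3: {1,3,4,5}  ✓accept
'a' @ 4: {1,3,4,5}  ✓accept
end set {1,3,4,5} — state 1 in

Answer: ACCEPT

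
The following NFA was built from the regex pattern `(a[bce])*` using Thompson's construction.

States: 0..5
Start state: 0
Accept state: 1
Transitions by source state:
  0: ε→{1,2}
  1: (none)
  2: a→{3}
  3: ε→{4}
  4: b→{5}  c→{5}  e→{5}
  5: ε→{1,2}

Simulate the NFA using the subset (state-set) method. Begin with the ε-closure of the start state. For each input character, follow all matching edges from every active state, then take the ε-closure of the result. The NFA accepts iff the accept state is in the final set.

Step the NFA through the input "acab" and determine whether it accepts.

initial (ε-close {0}): {0,1,2}
'a' @ 1: {3,4}
'c' @ 2: {1,2,5}  [accepting]
'a' @ 3: {3,4}
'b' @ 4: {1,2,5}  [accepting]
end set {1,2,5} — state 1 in

Answer: ACCEPT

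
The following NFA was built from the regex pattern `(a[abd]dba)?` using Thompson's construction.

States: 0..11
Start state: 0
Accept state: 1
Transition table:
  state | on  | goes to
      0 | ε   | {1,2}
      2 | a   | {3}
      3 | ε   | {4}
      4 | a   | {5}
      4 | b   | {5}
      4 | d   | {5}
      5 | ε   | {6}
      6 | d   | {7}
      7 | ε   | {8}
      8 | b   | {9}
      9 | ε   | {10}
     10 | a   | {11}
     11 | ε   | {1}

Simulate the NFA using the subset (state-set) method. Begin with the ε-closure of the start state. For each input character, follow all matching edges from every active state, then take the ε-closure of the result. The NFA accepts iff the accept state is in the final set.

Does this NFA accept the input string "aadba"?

S₀ = ε-closure({0}) = {0,1,2}
'a' @ 1: {3,4}
'a' @ 2: {5,6}
'd' @ 3: {7,8}
'b' @ 4: {9,10}
'a' @ 5: {1,11}  ✓accept
end set {1,11} — state 1 in

Answer: ACCEPT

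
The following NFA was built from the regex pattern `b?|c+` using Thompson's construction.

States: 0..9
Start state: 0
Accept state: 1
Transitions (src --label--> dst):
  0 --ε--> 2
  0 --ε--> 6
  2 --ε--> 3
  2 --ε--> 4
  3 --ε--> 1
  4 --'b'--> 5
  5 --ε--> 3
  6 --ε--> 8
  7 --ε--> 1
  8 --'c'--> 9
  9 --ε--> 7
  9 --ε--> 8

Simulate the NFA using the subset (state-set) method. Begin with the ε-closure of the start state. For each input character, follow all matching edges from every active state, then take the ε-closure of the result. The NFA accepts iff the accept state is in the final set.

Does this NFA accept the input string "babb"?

initial (ε-close {0}): {0,1,2,3,4,6,8}
'b' @ 1: {1,3,5}  ✓accept
'a' @ 2: {}  — no active states
rest 'bb' ignored (set empty)
final: {}; accept 1 not in set

Answer: REJECT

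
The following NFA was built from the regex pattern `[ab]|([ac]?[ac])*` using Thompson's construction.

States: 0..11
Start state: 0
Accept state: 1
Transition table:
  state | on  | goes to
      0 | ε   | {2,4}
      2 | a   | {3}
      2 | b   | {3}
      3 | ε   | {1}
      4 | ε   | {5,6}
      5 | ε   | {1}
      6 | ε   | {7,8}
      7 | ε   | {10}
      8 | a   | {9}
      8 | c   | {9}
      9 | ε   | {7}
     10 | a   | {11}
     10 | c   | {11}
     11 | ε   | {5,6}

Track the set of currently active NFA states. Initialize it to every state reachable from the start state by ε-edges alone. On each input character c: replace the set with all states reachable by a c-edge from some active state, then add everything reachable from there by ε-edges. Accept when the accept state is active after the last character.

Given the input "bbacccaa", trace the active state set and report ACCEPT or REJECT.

Answer: REJECT

Derivation:
start: ε-closure({0}) = {0,1,2,4,5,6,7,8,10}
'b' @ 1: {1,3}  ✓accept
'b' @ 2: {}  — state set empty
rest 'acccaa' ignored (set empty)
end set {} — state 1 not in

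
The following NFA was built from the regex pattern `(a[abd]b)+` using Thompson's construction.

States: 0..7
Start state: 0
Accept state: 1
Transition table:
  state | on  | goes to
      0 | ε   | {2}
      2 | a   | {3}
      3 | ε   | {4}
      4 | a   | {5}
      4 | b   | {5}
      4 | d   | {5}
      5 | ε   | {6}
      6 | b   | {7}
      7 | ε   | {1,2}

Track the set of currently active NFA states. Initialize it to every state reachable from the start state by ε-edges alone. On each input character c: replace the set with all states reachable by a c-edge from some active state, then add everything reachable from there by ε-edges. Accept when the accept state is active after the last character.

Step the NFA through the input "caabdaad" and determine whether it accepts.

Answer: REJECT

Trace:
initial (ε-close {0}): {0,2}
'c' @ 1: {}  — no active states
rest 'aabdaad' ignored (set empty)
after full input: {}  (accept=1 not in)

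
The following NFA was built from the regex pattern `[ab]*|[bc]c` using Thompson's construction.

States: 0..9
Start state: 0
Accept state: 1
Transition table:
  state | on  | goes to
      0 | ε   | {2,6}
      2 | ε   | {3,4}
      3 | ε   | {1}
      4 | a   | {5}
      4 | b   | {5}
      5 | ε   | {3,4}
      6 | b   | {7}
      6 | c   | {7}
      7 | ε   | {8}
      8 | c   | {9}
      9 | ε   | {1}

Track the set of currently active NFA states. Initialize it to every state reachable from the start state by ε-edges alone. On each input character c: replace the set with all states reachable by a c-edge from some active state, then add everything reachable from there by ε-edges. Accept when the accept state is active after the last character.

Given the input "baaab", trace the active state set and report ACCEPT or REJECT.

Answer: ACCEPT

Trace:
S₀ = ε-closure({0}) = {0,1,2,3,4,6}
'b' @ 1: {1,3,4,5,7,8}  ✓accept
'a' @ 2: {1,3,4,5}  ✓accept
'a' @ 3: {1,3,4,5}  ✓accept
'a' @ 4: {1,3,4,5}  ✓accept
'b' @ 5: {1,3,4,5}  ✓accept
final: {1,3,4,5}; accept 1 in set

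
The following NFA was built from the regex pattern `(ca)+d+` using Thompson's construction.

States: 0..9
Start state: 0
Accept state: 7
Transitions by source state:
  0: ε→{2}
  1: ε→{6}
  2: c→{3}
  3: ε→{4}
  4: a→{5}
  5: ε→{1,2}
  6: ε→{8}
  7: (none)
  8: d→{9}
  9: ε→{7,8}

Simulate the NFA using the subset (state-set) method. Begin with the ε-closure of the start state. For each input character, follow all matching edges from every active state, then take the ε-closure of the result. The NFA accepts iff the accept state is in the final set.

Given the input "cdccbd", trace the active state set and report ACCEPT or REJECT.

Answer: REJECT

Trace:
S₀ = ε-closure({0}) = {0,2}
'c' @ 1: {3,4}
'd' @ 2: {}  — dead — no transitions
rest 'ccbd' ignored (set empty)
final: {}; accept 7 not in set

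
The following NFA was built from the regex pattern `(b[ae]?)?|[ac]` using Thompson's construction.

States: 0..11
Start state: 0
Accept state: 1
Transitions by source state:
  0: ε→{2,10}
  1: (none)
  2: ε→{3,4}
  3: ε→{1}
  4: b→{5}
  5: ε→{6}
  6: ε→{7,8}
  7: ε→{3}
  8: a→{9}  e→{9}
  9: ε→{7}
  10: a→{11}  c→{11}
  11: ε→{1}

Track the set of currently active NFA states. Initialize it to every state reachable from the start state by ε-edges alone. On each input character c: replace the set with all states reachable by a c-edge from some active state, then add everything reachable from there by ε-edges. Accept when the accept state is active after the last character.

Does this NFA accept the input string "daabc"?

S₀ = ε-closure({0}) = {0,1,2,3,4,10}
'd' @ 1: {}  — dead — no transitions
rest 'aabc' ignored (set empty)
end set {} — state 1 not in

Answer: REJECT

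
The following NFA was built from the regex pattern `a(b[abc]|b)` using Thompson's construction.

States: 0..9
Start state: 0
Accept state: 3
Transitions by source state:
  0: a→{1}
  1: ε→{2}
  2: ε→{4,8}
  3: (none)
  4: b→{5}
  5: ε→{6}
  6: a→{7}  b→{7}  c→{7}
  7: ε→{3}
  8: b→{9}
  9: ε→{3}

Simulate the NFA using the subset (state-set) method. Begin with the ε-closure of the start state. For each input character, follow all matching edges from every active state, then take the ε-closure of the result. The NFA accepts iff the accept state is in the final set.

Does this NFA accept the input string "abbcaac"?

Answer: REJECT

Steps:
start: ε-closure({0}) = {0}
'a' @ 1: {1,2,4,8}
'b' @ 2: {3,5,6,9}  (accept∈set)
'b' @ 3: {3,7}  (accept∈set)
'c' @ 4: {}  — no active states
rest 'aac' ignored (set empty)
after full input: {}  (accept=3 not in)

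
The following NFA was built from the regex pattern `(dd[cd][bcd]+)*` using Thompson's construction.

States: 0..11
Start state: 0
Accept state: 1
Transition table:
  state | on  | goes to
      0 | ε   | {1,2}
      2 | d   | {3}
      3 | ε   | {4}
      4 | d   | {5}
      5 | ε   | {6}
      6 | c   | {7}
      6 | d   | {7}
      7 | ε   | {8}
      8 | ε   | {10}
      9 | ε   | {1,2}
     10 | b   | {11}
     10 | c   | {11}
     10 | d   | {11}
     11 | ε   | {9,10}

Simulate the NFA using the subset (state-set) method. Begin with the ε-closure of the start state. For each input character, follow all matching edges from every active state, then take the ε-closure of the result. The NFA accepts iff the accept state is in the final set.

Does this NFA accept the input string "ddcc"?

Answer: ACCEPT

Derivation:
initial (ε-close {0}): {0,1,2}
'd' @ 1: {3,4}
'd' @ 2: {5,6}
'c' @ 3: {7,8,10}
'c' @ 4: {1,2,9,10,11}  [accepting]
after full input: {1,2,9,10,11}  (accept=1 in)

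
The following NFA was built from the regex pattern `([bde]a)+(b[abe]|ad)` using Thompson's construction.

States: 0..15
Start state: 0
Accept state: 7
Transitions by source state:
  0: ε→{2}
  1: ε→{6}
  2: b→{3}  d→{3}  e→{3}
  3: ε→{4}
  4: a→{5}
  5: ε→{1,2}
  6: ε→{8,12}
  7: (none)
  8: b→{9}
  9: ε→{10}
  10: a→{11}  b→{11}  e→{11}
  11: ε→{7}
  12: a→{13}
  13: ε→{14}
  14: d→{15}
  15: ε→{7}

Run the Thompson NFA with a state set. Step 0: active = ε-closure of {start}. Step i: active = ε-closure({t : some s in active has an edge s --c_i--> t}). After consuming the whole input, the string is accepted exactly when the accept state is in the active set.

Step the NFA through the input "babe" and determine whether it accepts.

initial (ε-close {0}): {0,2}
'b' @ 1: {3,4}
'a' @ 2: {1,2,5,6,8,12}
'b' @ 3: {3,4,9,10}
'e' @ 4: {7,11}  [accepting]
after full input: {7,11}  (accept=7 in)

Answer: ACCEPT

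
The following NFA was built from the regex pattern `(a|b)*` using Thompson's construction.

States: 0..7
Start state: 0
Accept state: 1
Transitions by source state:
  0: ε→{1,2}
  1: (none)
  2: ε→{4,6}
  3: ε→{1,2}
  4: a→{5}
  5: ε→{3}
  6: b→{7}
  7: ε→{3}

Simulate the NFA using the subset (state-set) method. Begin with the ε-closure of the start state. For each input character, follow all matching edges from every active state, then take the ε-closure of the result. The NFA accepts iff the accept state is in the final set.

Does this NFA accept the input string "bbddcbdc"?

Answer: REJECT

Trace:
initial (ε-close {0}): {0,1,2,4,6}
'b' @ 1: {1,2,3,4,6,7}  [accepting]
'b' @ 2: {1,2,3,4,6,7}  [accepting]
'd' @ 3: {}  — state set empty
rest 'dcbdc' ignored (set empty)
end set {} — state 1 not in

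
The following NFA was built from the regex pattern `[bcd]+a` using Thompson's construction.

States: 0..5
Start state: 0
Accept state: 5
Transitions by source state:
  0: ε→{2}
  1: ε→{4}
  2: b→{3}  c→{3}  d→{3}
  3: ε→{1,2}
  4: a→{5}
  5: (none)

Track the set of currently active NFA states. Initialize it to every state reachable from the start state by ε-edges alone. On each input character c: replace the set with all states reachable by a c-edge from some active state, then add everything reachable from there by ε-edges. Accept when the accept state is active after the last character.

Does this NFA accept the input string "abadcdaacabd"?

Answer: REJECT

Trace:
initial (ε-close {0}): {0,2}
'a' @ 1: {}  — dead — no transitions
rest 'badcdaacabd' ignored (set empty)
after full input: {}  (accept=5 not in)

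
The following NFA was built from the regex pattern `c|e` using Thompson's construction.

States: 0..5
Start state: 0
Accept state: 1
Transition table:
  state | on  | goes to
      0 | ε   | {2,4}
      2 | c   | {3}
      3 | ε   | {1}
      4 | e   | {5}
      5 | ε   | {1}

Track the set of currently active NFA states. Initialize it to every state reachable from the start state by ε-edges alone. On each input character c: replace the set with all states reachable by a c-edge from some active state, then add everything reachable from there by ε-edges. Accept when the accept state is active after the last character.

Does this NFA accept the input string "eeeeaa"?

Answer: REJECT

Derivation:
initial (ε-close {0}): {0,2,4}
'e' @ 1: {1,5}  [accepting]
'e' @ 2: {}  — dead — no transitions
rest 'eeaa' ignored (set empty)
after full input: {}  (accept=1 not in)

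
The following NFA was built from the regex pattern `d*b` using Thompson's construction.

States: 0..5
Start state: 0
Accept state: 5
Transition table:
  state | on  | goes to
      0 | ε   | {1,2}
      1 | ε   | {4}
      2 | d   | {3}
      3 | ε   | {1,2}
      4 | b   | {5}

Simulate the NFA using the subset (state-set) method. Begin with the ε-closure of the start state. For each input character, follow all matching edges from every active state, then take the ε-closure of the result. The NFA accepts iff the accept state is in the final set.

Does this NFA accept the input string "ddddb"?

S₀ = ε-closure({0}) = {0,1,2,4}
'd' @ 1: {1,2,3,4}
'd' @ 2: {1,2,3,4}
'd' @ 3: {1,2,3,4}
'd' @ 4: {1,2,3,4}
'b' @ 5: {5}  ✓accept
after full input: {5}  (accept=5 in)

Answer: ACCEPT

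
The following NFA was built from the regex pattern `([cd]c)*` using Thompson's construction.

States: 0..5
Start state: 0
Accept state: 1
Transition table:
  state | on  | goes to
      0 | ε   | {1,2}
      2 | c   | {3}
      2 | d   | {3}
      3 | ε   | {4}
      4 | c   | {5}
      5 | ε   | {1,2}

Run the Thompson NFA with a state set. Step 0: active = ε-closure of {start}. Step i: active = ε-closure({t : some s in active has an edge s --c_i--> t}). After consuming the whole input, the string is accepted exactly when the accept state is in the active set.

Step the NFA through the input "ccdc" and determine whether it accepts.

Answer: ACCEPT

Derivation:
initial (ε-close {0}): {0,1,2}
'c' @ 1: {3,4}
'c' @ 2: {1,2,5}  ✓accept
'd' @ 3: {3,4}
'c' @ 4: {1,2,5}  ✓accept
final: {1,2,5}; accept 1 in set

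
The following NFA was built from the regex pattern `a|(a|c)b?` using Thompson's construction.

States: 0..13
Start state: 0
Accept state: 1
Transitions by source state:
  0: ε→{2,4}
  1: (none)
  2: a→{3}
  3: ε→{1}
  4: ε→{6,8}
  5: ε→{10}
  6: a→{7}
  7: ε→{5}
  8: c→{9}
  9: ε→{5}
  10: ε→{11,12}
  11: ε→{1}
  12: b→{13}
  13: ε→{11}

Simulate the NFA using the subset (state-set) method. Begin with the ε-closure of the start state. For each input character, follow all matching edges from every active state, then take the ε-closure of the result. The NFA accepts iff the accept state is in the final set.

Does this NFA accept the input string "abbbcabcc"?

start: ε-closure({0}) = {0,2,4,6,8}
'a' @ 1: {1,3,5,7,10,11,12}  [accepting]
'b' @ 2: {1,11,13}  [accepting]
'b' @ 3: {}  — state set empty
rest 'bcabcc' ignored (set empty)
after full input: {}  (accept=1 not in)

Answer: REJECT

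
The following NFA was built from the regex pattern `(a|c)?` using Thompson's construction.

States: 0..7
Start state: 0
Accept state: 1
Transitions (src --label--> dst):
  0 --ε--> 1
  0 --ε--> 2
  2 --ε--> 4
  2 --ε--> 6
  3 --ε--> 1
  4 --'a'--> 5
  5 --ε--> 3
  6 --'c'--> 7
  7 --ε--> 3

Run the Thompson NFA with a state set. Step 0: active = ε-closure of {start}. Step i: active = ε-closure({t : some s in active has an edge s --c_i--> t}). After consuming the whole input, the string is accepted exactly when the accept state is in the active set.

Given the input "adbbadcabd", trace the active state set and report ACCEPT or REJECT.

Answer: REJECT

Trace:
start: ε-closure({0}) = {0,1,2,4,6}
'a' @ 1: {1,3,5}  [accepting]
'd' @ 2: {}  — dead — no transitions
rest 'bbadcabd' ignored (set empty)
after full input: {}  (accept=1 not in)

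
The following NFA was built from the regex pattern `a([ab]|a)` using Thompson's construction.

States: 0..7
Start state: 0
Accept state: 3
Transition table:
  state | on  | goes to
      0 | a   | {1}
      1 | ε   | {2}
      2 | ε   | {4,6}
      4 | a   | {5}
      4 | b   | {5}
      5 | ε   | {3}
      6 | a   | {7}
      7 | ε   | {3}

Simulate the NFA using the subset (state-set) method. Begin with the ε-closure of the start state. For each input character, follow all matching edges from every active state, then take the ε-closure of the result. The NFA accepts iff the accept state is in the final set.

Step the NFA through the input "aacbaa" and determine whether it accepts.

Answer: REJECT

Derivation:
S₀ = ε-closure({0}) = {0}
'a' @ 1: {1,2,4,6}
'a' @ 2: {3,5,7}  ✓accept
'c' @ 3: {}  — no active states
rest 'baa' ignored (set empty)
after full input: {}  (accept=3 not in)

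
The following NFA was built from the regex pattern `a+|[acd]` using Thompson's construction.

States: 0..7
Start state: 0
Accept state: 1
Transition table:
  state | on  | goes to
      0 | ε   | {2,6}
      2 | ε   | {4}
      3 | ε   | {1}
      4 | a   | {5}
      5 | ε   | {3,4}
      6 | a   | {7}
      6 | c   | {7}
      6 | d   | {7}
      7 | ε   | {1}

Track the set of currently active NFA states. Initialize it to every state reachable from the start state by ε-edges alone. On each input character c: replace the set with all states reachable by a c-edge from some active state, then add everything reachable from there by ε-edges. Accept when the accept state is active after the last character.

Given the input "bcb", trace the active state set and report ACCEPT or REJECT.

start: ε-closure({0}) = {0,2,4,6}
'b' @ 1: {}  — dead — no transitions
rest 'cb' ignored (set empty)
end set {} — state 1 not in

Answer: REJECT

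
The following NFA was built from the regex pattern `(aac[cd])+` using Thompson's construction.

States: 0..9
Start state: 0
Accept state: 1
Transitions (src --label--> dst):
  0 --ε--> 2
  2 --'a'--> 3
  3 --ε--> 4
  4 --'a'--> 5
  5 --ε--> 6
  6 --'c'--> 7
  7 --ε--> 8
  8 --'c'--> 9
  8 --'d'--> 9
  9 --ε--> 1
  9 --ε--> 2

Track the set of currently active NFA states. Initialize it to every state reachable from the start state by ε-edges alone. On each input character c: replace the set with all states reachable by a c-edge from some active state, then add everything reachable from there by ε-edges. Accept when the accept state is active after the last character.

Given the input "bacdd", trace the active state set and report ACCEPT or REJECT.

start: ε-closure({0}) = {0,2}
'b' @ 1: {}  — state set empty
rest 'acdd' ignored (set empty)
final: {}; accept 1 not in set

Answer: REJECT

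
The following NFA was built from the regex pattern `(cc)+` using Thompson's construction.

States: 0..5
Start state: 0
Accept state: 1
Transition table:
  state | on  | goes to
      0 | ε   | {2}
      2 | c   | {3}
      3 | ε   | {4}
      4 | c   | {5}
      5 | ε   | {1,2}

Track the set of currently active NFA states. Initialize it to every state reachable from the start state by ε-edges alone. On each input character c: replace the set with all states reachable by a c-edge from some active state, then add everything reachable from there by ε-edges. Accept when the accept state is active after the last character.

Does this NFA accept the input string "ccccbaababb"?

Answer: REJECT

Steps:
initial (ε-close {0}): {0,2}
'c' @ 1: {3,4}
'c' @ 2: {1,2,5}  (accept∈set)
'c' @ 3: {3,4}
'c' @ 4: {1,2,5}  (accept∈set)
'b' @ 5: {}  — dead — no transitions
rest 'aababb' ignored (set empty)
end set {} — state 1 not in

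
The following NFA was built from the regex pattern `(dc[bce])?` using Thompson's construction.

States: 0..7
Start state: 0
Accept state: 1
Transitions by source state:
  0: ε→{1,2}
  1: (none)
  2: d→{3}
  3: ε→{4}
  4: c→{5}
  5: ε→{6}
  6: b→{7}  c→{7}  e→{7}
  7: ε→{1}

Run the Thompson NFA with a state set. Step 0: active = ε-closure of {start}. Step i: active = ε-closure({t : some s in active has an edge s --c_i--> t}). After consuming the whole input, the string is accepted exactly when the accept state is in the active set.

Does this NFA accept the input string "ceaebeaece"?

start: ε-closure({0}) = {0,1,2}
'c' @ 1: {}  — no active states
rest 'eaebeaece' ignored (set empty)
after full input: {}  (accept=1 not in)

Answer: REJECT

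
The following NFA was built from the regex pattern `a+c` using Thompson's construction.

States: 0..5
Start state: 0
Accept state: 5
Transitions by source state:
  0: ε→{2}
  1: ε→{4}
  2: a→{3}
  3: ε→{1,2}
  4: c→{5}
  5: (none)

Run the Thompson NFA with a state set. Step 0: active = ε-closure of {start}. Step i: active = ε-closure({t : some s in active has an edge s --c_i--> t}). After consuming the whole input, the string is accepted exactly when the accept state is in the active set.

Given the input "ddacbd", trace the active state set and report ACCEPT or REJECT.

Answer: REJECT

Trace:
S₀ = ε-closure({0}) = {0,2}
'd' @ 1: {}  — no active states
rest 'dacbd' ignored (set empty)
after full input: {}  (accept=5 not in)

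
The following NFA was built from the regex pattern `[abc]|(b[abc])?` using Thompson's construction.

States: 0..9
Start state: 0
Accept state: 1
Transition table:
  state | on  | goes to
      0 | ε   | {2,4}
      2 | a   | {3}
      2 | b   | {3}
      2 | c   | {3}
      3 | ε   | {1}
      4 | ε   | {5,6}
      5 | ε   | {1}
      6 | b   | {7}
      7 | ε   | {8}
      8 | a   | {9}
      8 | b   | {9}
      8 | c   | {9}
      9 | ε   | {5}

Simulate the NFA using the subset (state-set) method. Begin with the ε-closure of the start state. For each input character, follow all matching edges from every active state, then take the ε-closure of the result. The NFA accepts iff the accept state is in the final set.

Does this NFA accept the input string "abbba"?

Answer: REJECT

Derivation:
S₀ = ε-closure({0}) = {0,1,2,4,5,6}
'a' @ 1: {1,3}  ✓accept
'b' @ 2: {}  — no active states
rest 'bba' ignored (set empty)
end set {} — state 1 not in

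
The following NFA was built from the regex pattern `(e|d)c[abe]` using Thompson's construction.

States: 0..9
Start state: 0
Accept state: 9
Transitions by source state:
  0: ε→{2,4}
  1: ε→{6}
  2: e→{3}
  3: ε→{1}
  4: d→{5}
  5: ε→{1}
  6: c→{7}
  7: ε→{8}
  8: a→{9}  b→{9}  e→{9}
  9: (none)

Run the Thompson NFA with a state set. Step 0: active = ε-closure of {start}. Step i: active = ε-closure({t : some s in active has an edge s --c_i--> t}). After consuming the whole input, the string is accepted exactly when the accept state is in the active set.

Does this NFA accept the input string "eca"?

start: ε-closure({0}) = {0,2,4}
'e' @ 1: {1,3,6}
'c' @ 2: {7,8}
'a' @ 3: {9}  [accepting]
after full input: {9}  (accept=9 in)

Answer: ACCEPT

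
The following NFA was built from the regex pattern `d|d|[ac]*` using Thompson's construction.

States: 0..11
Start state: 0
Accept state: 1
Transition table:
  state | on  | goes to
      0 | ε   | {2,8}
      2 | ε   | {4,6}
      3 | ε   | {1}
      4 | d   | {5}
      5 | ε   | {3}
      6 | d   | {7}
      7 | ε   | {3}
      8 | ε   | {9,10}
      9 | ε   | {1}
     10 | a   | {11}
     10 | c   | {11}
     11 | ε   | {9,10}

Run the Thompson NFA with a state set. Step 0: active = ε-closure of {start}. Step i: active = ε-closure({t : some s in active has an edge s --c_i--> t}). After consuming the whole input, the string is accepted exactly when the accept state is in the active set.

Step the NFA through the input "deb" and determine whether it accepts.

Answer: REJECT

Steps:
start: ε-closure({0}) = {0,1,2,4,6,8,9,10}
'd' @ 1: {1,3,5,7}  ✓accept
'e' @ 2: {}  — dead — no transitions
rest 'b' ignored (set empty)
final: {}; accept 1 not in set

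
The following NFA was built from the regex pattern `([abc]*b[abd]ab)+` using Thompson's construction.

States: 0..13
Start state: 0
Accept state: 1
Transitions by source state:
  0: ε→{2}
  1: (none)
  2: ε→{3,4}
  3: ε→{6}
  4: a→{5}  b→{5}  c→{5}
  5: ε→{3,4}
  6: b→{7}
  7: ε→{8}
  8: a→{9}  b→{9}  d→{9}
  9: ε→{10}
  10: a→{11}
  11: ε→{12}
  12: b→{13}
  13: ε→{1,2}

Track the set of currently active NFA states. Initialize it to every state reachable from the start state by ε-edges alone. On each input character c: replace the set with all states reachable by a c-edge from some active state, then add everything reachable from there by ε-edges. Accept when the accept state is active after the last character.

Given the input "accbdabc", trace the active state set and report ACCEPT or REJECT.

Answer: REJECT

Derivation:
S₀ = ε-closure({0}) = {0,2,3,4,6}
'a' @ 1: {3,4,5,6}
'c' @ 2: {3,4,5,6}
'c' @ 3: {3,4,5,6}
'b' @ 4: {3,4,5,6,7,8}
'd' @ 5: {9,10}
'a' @ 6: {11,12}
'b' @ 7: {1,2,3,4,6,13}  [accepting]
'c' @ 8: {3,4,5,6}
after full input: {3,4,5,6}  (accept=1 not in)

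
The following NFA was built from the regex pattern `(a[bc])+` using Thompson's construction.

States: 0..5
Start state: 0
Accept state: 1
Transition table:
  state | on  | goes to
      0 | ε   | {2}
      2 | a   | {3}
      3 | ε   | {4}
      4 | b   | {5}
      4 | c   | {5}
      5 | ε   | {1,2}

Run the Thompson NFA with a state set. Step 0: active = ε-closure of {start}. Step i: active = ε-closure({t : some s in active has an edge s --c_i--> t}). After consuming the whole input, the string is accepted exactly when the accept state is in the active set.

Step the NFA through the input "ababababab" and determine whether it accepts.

Answer: ACCEPT

Steps:
start: ε-closure({0}) = {0,2}
'a' @ 1: {3,4}
'b' @ 2: {1,2,5}  [accepting]
'a' @ 3: {3,4}
'b' @ 4: {1,2,5}  [accepting]
'a' @ 5: {3,4}
'b' @ 6: {1,2,5}  [accepting]
'a' @ 7: {3,4}
'b' @ 8: {1,2,5}  [accepting]
'a' @ 9: {3,4}
'b' @ 10: {1,2,5}  [accepting]
after full input: {1,2,5}  (accept=1 in)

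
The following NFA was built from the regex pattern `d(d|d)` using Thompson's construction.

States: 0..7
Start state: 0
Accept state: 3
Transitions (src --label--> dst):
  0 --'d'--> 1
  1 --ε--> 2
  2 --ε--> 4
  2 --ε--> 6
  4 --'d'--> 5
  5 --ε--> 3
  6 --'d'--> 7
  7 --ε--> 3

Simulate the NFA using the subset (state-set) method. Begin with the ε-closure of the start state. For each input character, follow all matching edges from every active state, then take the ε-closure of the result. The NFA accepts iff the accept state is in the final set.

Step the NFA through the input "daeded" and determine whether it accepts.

S₀ = ε-closure({0}) = {0}
'd' @ 1: {1,2,4,6}
'a' @ 2: {}  — dead — no transitions
rest 'eded' ignored (set empty)
after full input: {}  (accept=3 not in)

Answer: REJECT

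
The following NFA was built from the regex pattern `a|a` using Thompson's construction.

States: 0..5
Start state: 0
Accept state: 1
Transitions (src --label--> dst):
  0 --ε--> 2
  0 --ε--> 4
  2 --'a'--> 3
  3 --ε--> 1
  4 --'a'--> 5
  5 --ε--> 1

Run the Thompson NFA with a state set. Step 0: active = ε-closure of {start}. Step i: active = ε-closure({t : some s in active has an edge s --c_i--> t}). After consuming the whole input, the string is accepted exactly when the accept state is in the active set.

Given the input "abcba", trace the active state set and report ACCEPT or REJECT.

start: ε-closure({0}) = {0,2,4}
'a' @ 1: {1,3,5}  (accept∈set)
'b' @ 2: {}  — no active states
rest 'cba' ignored (set empty)
after full input: {}  (accept=1 not in)

Answer: REJECT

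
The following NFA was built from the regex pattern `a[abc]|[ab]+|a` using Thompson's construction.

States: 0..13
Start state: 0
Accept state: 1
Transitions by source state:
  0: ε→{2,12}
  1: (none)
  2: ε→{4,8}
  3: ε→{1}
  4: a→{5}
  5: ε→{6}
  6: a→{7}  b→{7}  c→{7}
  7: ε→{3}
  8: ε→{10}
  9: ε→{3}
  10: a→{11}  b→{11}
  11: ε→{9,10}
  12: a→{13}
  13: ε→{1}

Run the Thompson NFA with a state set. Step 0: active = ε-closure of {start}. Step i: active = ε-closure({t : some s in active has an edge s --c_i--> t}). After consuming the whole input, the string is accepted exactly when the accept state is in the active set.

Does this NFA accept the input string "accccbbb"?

S₀ = ε-closure({0}) = {0,2,4,8,10,12}
'a' @ 1: {1,3,5,6,9,10,11,13}  (accept∈set)
'c' @ 2: {1,3,7}  (accept∈set)
'c' @ 3: {}  — state set empty
rest 'ccbbb' ignored (set empty)
end set {} — state 1 not in

Answer: REJECT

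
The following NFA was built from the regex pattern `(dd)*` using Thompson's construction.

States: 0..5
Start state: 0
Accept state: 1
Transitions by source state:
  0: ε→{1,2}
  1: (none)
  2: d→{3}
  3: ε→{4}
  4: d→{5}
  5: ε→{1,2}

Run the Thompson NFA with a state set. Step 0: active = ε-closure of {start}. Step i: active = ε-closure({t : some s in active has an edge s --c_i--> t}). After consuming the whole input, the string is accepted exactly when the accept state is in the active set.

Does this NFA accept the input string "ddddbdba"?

Answer: REJECT

Trace:
initial (ε-close {0}): {0,1,2}
'd' @ 1: {3,4}
'd' @ 2: {1,2,5}  [accepting]
'd' @ 3: {3,4}
'd' @ 4: {1,2,5}  [accepting]
'b' @ 5: {}  — state set empty
rest 'dba' ignored (set empty)
end set {} — state 1 not in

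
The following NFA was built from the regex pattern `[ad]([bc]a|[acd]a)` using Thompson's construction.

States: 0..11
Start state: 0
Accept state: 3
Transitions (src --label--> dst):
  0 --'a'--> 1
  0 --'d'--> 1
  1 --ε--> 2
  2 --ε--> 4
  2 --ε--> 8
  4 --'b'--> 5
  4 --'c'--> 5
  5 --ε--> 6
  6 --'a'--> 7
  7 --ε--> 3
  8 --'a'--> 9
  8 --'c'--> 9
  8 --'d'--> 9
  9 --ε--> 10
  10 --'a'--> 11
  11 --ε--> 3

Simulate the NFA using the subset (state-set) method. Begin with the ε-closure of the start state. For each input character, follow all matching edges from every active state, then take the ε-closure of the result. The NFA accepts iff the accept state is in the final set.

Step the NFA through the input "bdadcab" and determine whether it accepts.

Answer: REJECT

Steps:
initial (ε-close {0}): {0}
'b' @ 1: {}  — state set empty
rest 'dadcab' ignored (set empty)
end set {} — state 3 not in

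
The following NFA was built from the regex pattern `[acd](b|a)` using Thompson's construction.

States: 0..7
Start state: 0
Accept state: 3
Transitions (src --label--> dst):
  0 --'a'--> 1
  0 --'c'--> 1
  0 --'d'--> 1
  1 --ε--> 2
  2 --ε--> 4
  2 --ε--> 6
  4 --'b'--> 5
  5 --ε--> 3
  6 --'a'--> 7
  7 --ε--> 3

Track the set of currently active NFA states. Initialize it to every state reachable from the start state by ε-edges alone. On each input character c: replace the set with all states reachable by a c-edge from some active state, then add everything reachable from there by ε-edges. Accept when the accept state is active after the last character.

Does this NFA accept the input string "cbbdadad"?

Answer: REJECT

Derivation:
initial (ε-close {0}): {0}
'c' @ 1: {1,2,4,6}
'b' @ 2: {3,5}  (accept∈set)
'b' @ 3: {}  — dead — no transitions
rest 'dadad' ignored (set empty)
after full input: {}  (accept=3 not in)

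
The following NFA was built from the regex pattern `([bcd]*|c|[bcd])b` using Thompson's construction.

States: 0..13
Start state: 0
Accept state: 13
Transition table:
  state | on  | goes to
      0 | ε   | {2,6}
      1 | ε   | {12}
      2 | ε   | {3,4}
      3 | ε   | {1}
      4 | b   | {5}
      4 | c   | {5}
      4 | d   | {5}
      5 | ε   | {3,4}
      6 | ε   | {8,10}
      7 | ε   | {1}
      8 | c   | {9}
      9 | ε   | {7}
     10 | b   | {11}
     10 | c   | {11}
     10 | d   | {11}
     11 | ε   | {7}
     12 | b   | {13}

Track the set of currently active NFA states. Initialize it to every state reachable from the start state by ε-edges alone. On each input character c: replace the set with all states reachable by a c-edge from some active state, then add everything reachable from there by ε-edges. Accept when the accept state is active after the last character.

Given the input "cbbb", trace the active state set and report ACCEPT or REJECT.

start: ε-closure({0}) = {0,1,2,3,4,6,8,10,12}
'c' @ 1: {1,3,4,5,7,9,11,12}
'b' @ 2: {1,3,4,5,12,13}  [accepting]
'b' @ 3: {1,3,4,5,12,13}  [accepting]
'b' @ 4: {1,3,4,5,12,13}  [accepting]
after full input: {1,3,4,5,12,13}  (accept=13 in)

Answer: ACCEPT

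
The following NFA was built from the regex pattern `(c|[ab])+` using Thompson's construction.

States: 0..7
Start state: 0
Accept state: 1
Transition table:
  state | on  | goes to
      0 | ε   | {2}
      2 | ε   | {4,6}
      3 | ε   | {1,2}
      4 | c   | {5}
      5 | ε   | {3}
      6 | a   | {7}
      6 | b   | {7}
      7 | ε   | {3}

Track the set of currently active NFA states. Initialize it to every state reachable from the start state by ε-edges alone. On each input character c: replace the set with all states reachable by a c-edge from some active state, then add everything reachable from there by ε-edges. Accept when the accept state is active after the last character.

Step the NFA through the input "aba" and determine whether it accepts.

Answer: ACCEPT

Trace:
start: ε-closure({0}) = {0,2,4,6}
'a' @ 1: {1,2,3,4,6,7}  ✓accept
'b' @ 2: {1,2,3,4,6,7}  ✓accept
'a' @ 3: {1,2,3,4,6,7}  ✓accept
final: {1,2,3,4,6,7}; accept 1 in set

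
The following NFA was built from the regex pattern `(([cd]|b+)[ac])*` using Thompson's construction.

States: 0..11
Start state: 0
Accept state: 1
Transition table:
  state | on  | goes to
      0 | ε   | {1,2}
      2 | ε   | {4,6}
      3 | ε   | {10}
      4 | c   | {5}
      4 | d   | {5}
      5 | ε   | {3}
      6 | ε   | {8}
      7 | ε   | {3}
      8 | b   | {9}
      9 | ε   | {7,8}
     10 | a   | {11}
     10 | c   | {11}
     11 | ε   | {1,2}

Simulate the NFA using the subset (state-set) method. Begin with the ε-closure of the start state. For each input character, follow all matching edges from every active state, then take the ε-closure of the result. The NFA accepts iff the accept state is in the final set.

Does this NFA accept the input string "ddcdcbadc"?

Answer: REJECT

Derivation:
S₀ = ε-closure({0}) = {0,1,2,4,6,8}
'd' @ 1: {3,5,10}
'd' @ 2: {}  — state set empty
rest 'cdcbadc' ignored (set empty)
final: {}; accept 1 not in set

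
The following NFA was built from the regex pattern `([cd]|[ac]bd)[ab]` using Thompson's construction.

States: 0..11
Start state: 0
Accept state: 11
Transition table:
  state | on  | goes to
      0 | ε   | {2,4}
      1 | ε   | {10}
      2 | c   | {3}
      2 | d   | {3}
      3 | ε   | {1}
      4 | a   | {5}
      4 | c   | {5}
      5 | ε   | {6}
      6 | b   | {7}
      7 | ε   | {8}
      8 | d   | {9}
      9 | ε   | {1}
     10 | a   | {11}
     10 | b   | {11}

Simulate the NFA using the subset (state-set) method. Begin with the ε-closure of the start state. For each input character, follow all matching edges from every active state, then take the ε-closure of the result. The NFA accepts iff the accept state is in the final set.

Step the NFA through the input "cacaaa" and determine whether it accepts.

S₀ = ε-closure({0}) = {0,2,4}
'c' @ 1: {1,3,5,6,10}
'a' @ 2: {11}  (accept∈set)
'c' @ 3: {}  — state set empty
rest 'aaa' ignored (set empty)
after full input: {}  (accept=11 not in)

Answer: REJECT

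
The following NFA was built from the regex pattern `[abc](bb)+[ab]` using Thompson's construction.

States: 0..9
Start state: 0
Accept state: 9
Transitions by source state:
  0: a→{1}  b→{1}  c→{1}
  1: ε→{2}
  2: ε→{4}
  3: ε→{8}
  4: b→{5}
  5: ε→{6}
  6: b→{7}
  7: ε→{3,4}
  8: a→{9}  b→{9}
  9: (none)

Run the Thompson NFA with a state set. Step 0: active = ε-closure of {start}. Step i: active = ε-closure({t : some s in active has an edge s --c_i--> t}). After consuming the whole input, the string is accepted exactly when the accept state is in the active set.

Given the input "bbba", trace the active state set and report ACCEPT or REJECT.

Answer: ACCEPT

Derivation:
initial (ε-close {0}): {0}
'b' @ 1: {1,2,4}
'b' @ 2: {5,6}
'b' @ 3: {3,4,7,8}
'a' @ 4: {9}  [accepting]
final: {9}; accept 9 in set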